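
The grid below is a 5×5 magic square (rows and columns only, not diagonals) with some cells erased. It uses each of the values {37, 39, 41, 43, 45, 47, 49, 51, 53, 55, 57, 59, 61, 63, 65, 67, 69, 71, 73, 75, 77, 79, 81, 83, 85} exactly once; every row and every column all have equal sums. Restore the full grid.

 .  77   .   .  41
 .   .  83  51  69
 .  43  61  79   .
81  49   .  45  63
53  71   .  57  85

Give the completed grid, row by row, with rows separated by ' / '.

59 77 55 73 41 / 37 65 83 51 69 / 75 43 61 79 47 / 81 49 67 45 63 / 53 71 39 57 85

The 25 entries sum to 1525, so each line sums to 1525/5 = 305.
The remaining cell in row 4 is (4,3) = 305 − 238 = 67.
From row 5, 305 − (53 + 71 + 57 + 85) gives (5,3) = 39.
From column 2, 305 − (77 + 43 + 49 + 71) gives (2,2) = 65.
Column 3 needs 305; the known cells sum to 250, so (1,3) = 55.
Using column 4: 51 + 79 + 45 + 57 + ? → (1,4) = 305 − 232 = 73.
The remaining cell in column 5 is (3,5) = 305 − 258 = 47.
Row 1: 77 + 55 + 73 + 41 + ? = 305, so (1,1) = 59.
Row 2 must total 305; the given cells sum to 268, so (2,1) = 37.
Row 3 must total 305; the given cells sum to 230, so (3,1) = 75.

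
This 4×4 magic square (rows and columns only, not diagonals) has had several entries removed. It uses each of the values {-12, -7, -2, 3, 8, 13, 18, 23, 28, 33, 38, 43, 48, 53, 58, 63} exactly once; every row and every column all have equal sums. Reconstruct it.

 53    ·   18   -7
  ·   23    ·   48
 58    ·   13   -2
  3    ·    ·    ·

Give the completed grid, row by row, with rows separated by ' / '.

53 38 18 -7 / -12 23 43 48 / 58 33 13 -2 / 3 8 28 63

The 16 entries sum to 408, so each line sums to 408/4 = 102.
From row 1, 102 − (53 + 18 + (-7)) gives (1,2) = 38.
Using row 3: 58 + 13 + (-2) + ? → (3,2) = 102 − 69 = 33.
From column 1, 102 − (53 + 58 + 3) gives (2,1) = -12.
Column 2 needs 102; the known cells sum to 94, so (4,2) = 8.
The remaining cell in column 4 is (4,4) = 102 − 39 = 63.
Row 2 must total 102; the given cells sum to 59, so (2,3) = 43.
Row 4: 3 + 8 + 63 + ? = 102, so (4,3) = 28.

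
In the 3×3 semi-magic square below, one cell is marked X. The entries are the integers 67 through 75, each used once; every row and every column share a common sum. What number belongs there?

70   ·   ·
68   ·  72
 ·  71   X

The entries are 67 through 75, which sum to 639, so each line sums to 639/3 = 213.
Row 2: 68 + 72 + ? = 213, so (2,2) = 73.
Using column 1: 70 + 68 + ? → (3,1) = 213 − 138 = 75.
Using column 2: 73 + 71 + ? → (1,2) = 213 − 144 = 69.
Row 1 must total 213; the given cells sum to 139, so (1,3) = 74.
Row 3 must total 213; the given cells sum to 146, so (3,3) = 67.

67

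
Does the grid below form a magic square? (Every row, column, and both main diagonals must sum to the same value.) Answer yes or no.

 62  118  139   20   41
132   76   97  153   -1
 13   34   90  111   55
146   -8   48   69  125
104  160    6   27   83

No — column 1 sums to 457 but main diagonal sums to 380.

Row 1: 62 + 118 + 139 + 20 + 41 = 380.
Row 2: 132 + 76 + 97 + 153 + (-1) = 457.
Row 3: 13 + 34 + 90 + 111 + 55 = 303.
Row 4: 146 + (-8) + 48 + 69 + 125 = 380.
Row 5: 104 + 160 + 6 + 27 + 83 = 380.
Column 1: 62 + 132 + 13 + 146 + 104 = 457.
Column 2: 118 + 76 + 34 + (-8) + 160 = 380.
Column 3: 139 + 97 + 90 + 48 + 6 = 380.
Column 4: 20 + 153 + 111 + 69 + 27 = 380.
Column 5: 41 + (-1) + 55 + 125 + 83 = 303.
Main diagonal: 62 + 76 + 90 + 69 + 83 = 380.
Anti-diagonal: 41 + 153 + 90 + (-8) + 104 = 380.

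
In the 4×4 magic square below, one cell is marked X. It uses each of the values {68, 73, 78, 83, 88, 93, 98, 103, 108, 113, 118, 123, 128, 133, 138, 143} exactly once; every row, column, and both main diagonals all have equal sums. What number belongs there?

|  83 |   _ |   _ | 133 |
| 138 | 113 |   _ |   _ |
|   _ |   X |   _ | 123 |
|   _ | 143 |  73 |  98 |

The 16 entries sum to 1688, so each line sums to 1688/4 = 422.
The remaining cell in row 4 is (4,1) = 422 − 314 = 108.
Using column 1: 83 + 138 + 108 + ? → (3,1) = 422 − 329 = 93.
Column 4 needs 422; the known cells sum to 354, so (2,4) = 68.
Main diagonal: 83 + 113 + 98 + ? = 422, so (3,3) = 128.
Using row 2: 138 + 113 + 68 + ? → (2,3) = 422 − 319 = 103.
Row 3 needs 422; the known cells sum to 344, so (3,2) = 78.

78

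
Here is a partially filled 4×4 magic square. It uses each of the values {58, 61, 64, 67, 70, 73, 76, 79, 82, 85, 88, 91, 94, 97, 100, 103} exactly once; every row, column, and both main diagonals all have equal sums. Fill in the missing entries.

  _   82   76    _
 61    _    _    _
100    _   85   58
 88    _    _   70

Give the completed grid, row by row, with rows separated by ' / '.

The 16 entries sum to 1288, so each line sums to 1288/4 = 322.
Using row 3: 100 + 85 + 58 + ? → (3,2) = 322 − 243 = 79.
Using column 1: 61 + 100 + 88 + ? → (1,1) = 322 − 249 = 73.
Main diagonal needs 322; the known cells sum to 228, so (2,2) = 94.
Row 1: 73 + 82 + 76 + ? = 322, so (1,4) = 91.
Column 2 must total 322; the given cells sum to 255, so (4,2) = 67.
Column 4 needs 322; the known cells sum to 219, so (2,4) = 103.
Using anti-diagonal: 91 + 79 + 88 + ? → (2,3) = 322 − 258 = 64.
The remaining cell in row 4 is (4,3) = 322 − 225 = 97.

73 82 76 91 / 61 94 64 103 / 100 79 85 58 / 88 67 97 70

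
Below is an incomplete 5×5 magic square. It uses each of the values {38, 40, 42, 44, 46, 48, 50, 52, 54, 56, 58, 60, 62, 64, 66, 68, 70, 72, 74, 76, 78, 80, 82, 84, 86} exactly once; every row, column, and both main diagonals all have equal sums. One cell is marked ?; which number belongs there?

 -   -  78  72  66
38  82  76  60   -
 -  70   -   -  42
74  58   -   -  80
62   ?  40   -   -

56

The 25 entries sum to 1550, so each line sums to 1550/5 = 310.
Row 2 must total 310; the given cells sum to 256, so (2,5) = 54.
Column 5 needs 310; the known cells sum to 242, so (5,5) = 68.
Anti-diagonal must total 310; the given cells sum to 246, so (3,3) = 64.
From column 3, 310 − (78 + 76 + 64 + 40) gives (4,3) = 52.
Using row 4: 74 + 58 + 52 + 80 + ? → (4,4) = 310 − 264 = 46.
Main diagonal needs 310; the known cells sum to 260, so (1,1) = 50.
Using row 1: 50 + 78 + 72 + 66 + ? → (1,2) = 310 − 266 = 44.
From column 1, 310 − (50 + 38 + 74 + 62) gives (3,1) = 86.
From column 2, 310 − (44 + 82 + 70 + 58) gives (5,2) = 56.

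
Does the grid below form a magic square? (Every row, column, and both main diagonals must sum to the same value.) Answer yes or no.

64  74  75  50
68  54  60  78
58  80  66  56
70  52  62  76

Row 1: 64 + 74 + 75 + 50 = 263.
Row 2: 68 + 54 + 60 + 78 = 260.
Row 3: 58 + 80 + 66 + 56 = 260.
Row 4: 70 + 52 + 62 + 76 = 260.
Column 1: 64 + 68 + 58 + 70 = 260.
Column 2: 74 + 54 + 80 + 52 = 260.
Column 3: 75 + 60 + 66 + 62 = 263.
Column 4: 50 + 78 + 56 + 76 = 260.
Main diagonal: 64 + 54 + 66 + 76 = 260.
Anti-diagonal: 50 + 60 + 80 + 70 = 260.

No — column 4 sums to 260 but row 1 sums to 263.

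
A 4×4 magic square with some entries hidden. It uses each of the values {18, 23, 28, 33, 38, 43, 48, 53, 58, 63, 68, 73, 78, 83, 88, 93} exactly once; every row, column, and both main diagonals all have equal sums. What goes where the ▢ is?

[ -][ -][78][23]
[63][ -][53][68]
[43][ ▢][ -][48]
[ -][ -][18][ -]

58

The 16 entries sum to 888, so each line sums to 888/4 = 222.
Using row 2: 63 + 53 + 68 + ? → (2,2) = 222 − 184 = 38.
From column 3, 222 − (78 + 53 + 18) gives (3,3) = 73.
Column 4: 23 + 68 + 48 + ? = 222, so (4,4) = 83.
Main diagonal needs 222; the known cells sum to 194, so (1,1) = 28.
Using row 1: 28 + 78 + 23 + ? → (1,2) = 222 − 129 = 93.
The remaining cell in row 3 is (3,2) = 222 − 164 = 58.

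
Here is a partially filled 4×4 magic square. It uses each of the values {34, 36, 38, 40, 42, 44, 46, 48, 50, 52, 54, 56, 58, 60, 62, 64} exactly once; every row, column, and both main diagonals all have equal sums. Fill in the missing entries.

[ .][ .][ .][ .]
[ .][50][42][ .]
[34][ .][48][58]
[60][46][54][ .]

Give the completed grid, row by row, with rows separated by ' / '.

The 16 entries sum to 784, so each line sums to 784/4 = 196.
Row 3 needs 196; the known cells sum to 140, so (3,2) = 56.
Row 4 needs 196; the known cells sum to 160, so (4,4) = 36.
From column 2, 196 − (50 + 56 + 46) gives (1,2) = 44.
Column 3 must total 196; the given cells sum to 144, so (1,3) = 52.
The remaining cell in main diagonal is (1,1) = 196 − 134 = 62.
From anti-diagonal, 196 − (42 + 56 + 60) gives (1,4) = 38.
Column 1: 62 + 34 + 60 + ? = 196, so (2,1) = 40.
From column 4, 196 − (38 + 58 + 36) gives (2,4) = 64.

62 44 52 38 / 40 50 42 64 / 34 56 48 58 / 60 46 54 36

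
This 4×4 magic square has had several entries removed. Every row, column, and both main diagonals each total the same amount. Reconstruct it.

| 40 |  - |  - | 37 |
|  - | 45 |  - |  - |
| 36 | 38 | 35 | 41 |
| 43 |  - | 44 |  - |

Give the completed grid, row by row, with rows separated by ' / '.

Row 3 is already complete: 36 + 38 + 35 + 41 = 150, so that is the magic constant.
Column 1 must total 150; the given cells sum to 119, so (2,1) = 31.
The remaining cell in main diagonal is (4,4) = 150 − 120 = 30.
Anti-diagonal needs 150; the known cells sum to 118, so (2,3) = 32.
The remaining cell in row 2 is (2,4) = 150 − 108 = 42.
Row 4 needs 150; the known cells sum to 117, so (4,2) = 33.
Column 2 needs 150; the known cells sum to 116, so (1,2) = 34.
Column 3 must total 150; the given cells sum to 111, so (1,3) = 39.

40 34 39 37 / 31 45 32 42 / 36 38 35 41 / 43 33 44 30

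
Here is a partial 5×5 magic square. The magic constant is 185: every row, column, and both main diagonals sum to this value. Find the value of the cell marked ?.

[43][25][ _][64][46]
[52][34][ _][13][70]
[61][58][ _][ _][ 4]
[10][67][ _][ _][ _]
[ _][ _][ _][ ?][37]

Row 1 needs 185; the known cells sum to 178, so (1,3) = 7.
Using row 2: 52 + 34 + 13 + 70 + ? → (2,3) = 185 − 169 = 16.
Column 1: 43 + 52 + 61 + 10 + ? = 185, so (5,1) = 19.
Column 2 must total 185; the given cells sum to 184, so (5,2) = 1.
Using column 5: 46 + 70 + 4 + 37 + ? → (4,5) = 185 − 157 = 28.
Using anti-diagonal: 46 + 13 + 67 + 19 + ? → (3,3) = 185 − 145 = 40.
The remaining cell in row 3 is (3,4) = 185 − 163 = 22.
Using main diagonal: 43 + 34 + 40 + 37 + ? → (4,4) = 185 − 154 = 31.
Row 4: 10 + 67 + 31 + 28 + ? = 185, so (4,3) = 49.
From column 3, 185 − (7 + 16 + 40 + 49) gives (5,3) = 73.
Column 4 needs 185; the known cells sum to 130, so (5,4) = 55.

55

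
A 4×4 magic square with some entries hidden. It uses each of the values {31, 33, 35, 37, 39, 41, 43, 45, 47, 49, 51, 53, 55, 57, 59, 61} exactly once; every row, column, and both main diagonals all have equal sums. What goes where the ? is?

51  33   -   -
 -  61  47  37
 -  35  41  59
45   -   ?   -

53

The 16 entries sum to 736, so each line sums to 736/4 = 184.
From row 2, 184 − (61 + 47 + 37) gives (2,1) = 39.
The remaining cell in row 3 is (3,1) = 184 − 135 = 49.
Column 2 needs 184; the known cells sum to 129, so (4,2) = 55.
Main diagonal: 51 + 61 + 41 + ? = 184, so (4,4) = 31.
From anti-diagonal, 184 − (47 + 35 + 45) gives (1,4) = 57.
Row 1 needs 184; the known cells sum to 141, so (1,3) = 43.
Row 4: 45 + 55 + 31 + ? = 184, so (4,3) = 53.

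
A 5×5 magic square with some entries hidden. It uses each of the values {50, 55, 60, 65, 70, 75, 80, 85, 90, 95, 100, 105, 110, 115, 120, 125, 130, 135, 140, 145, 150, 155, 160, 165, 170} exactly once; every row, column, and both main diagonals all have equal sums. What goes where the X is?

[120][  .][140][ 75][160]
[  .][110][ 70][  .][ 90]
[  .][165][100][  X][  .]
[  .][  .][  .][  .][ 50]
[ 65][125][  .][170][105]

60

The 25 entries sum to 2750, so each line sums to 2750/5 = 550.
From row 1, 550 − (120 + 140 + 75 + 160) gives (1,2) = 55.
The remaining cell in row 5 is (5,3) = 550 − 465 = 85.
Column 2 needs 550; the known cells sum to 455, so (4,2) = 95.
Column 3 needs 550; the known cells sum to 395, so (4,3) = 155.
Column 5 must total 550; the given cells sum to 405, so (3,5) = 145.
Main diagonal: 120 + 110 + 100 + 105 + ? = 550, so (4,4) = 115.
Anti-diagonal must total 550; the given cells sum to 420, so (2,4) = 130.
Row 2 needs 550; the known cells sum to 400, so (2,1) = 150.
Row 4 needs 550; the known cells sum to 415, so (4,1) = 135.
Column 1: 120 + 150 + 135 + 65 + ? = 550, so (3,1) = 80.
Column 4 must total 550; the given cells sum to 490, so (3,4) = 60.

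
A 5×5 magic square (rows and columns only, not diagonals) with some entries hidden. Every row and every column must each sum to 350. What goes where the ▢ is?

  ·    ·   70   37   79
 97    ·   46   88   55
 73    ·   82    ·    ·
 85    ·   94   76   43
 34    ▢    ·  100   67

91

Using row 2: 97 + 46 + 88 + 55 + ? → (2,2) = 350 − 286 = 64.
Row 4 needs 350; the known cells sum to 298, so (4,2) = 52.
Column 1: 97 + 73 + 85 + 34 + ? = 350, so (1,1) = 61.
Using column 3: 70 + 46 + 82 + 94 + ? → (5,3) = 350 − 292 = 58.
The remaining cell in column 4 is (3,4) = 350 − 301 = 49.
Column 5 must total 350; the given cells sum to 244, so (3,5) = 106.
Row 1: 61 + 70 + 37 + 79 + ? = 350, so (1,2) = 103.
Row 3 must total 350; the given cells sum to 310, so (3,2) = 40.
Row 5 must total 350; the given cells sum to 259, so (5,2) = 91.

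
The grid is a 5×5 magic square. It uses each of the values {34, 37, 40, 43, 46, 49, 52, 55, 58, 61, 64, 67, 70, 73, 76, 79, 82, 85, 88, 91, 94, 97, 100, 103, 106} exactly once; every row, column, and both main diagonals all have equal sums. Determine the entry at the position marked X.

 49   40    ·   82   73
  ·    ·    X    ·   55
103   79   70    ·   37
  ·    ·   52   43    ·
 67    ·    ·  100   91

88

The 25 entries sum to 1750, so each line sums to 1750/5 = 350.
Using row 1: 49 + 40 + 82 + 73 + ? → (1,3) = 350 − 244 = 106.
Row 3: 103 + 79 + 70 + 37 + ? = 350, so (3,4) = 61.
Column 4 must total 350; the given cells sum to 286, so (2,4) = 64.
Column 5 needs 350; the known cells sum to 256, so (4,5) = 94.
Main diagonal: 49 + 70 + 43 + 91 + ? = 350, so (2,2) = 97.
From anti-diagonal, 350 − (73 + 64 + 70 + 67) gives (4,2) = 76.
The remaining cell in row 4 is (4,1) = 350 − 265 = 85.
Column 1 needs 350; the known cells sum to 304, so (2,1) = 46.
Using column 2: 40 + 97 + 79 + 76 + ? → (5,2) = 350 − 292 = 58.
Row 2 must total 350; the given cells sum to 262, so (2,3) = 88.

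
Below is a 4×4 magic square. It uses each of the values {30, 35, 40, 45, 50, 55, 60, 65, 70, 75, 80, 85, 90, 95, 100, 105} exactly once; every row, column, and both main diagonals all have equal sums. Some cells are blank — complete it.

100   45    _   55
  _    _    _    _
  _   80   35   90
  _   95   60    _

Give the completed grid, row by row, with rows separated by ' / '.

100 45 70 55 / 75 50 105 40 / 65 80 35 90 / 30 95 60 85

The 16 entries sum to 1080, so each line sums to 1080/4 = 270.
The remaining cell in row 1 is (1,3) = 270 − 200 = 70.
From row 3, 270 − (80 + 35 + 90) gives (3,1) = 65.
Column 2 must total 270; the given cells sum to 220, so (2,2) = 50.
Column 3 must total 270; the given cells sum to 165, so (2,3) = 105.
Using main diagonal: 100 + 50 + 35 + ? → (4,4) = 270 − 185 = 85.
Using anti-diagonal: 55 + 105 + 80 + ? → (4,1) = 270 − 240 = 30.
From column 1, 270 − (100 + 65 + 30) gives (2,1) = 75.
The remaining cell in column 4 is (2,4) = 270 − 230 = 40.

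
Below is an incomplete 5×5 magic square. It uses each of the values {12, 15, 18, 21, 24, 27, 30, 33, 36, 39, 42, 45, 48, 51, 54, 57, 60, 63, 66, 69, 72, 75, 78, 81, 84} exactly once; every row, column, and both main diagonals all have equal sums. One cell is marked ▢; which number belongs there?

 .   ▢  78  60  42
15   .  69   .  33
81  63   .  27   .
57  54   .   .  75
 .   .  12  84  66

21

The 25 entries sum to 1200, so each line sums to 1200/5 = 240.
Column 5 needs 240; the known cells sum to 216, so (3,5) = 24.
Row 3 needs 240; the known cells sum to 195, so (3,3) = 45.
The remaining cell in column 3 is (4,3) = 240 − 204 = 36.
Using row 4: 57 + 54 + 36 + 75 + ? → (4,4) = 240 − 222 = 18.
Using column 4: 60 + 27 + 18 + 84 + ? → (2,4) = 240 − 189 = 51.
Anti-diagonal needs 240; the known cells sum to 192, so (5,1) = 48.
Row 2 needs 240; the known cells sum to 168, so (2,2) = 72.
Row 5: 48 + 12 + 84 + 66 + ? = 240, so (5,2) = 30.
Using column 1: 15 + 81 + 57 + 48 + ? → (1,1) = 240 − 201 = 39.
From column 2, 240 − (72 + 63 + 54 + 30) gives (1,2) = 21.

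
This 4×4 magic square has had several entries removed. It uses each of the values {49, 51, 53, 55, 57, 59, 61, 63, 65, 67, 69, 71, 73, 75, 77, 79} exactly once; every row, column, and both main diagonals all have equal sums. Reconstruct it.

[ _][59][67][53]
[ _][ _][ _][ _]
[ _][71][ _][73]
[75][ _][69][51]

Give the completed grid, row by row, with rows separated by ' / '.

The 16 entries sum to 1024, so each line sums to 1024/4 = 256.
Row 1 must total 256; the given cells sum to 179, so (1,1) = 77.
Row 4 needs 256; the known cells sum to 195, so (4,2) = 61.
Column 2 needs 256; the known cells sum to 191, so (2,2) = 65.
Column 4: 53 + 73 + 51 + ? = 256, so (2,4) = 79.
Main diagonal: 77 + 65 + 51 + ? = 256, so (3,3) = 63.
Anti-diagonal needs 256; the known cells sum to 199, so (2,3) = 57.
The remaining cell in row 2 is (2,1) = 256 − 201 = 55.
Row 3 must total 256; the given cells sum to 207, so (3,1) = 49.

77 59 67 53 / 55 65 57 79 / 49 71 63 73 / 75 61 69 51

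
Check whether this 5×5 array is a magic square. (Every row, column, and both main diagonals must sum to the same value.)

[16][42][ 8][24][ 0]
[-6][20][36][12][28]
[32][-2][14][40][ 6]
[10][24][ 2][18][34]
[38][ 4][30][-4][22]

No — column 2 sums to 88 but column 4 sums to 90.

Row 1: 16 + 42 + 8 + 24 + 0 = 90.
Row 2: -6 + 20 + 36 + 12 + 28 = 90.
Row 3: 32 + (-2) + 14 + 40 + 6 = 90.
Row 4: 10 + 24 + 2 + 18 + 34 = 88.
Row 5: 38 + 4 + 30 + (-4) + 22 = 90.
Column 1: 16 + (-6) + 32 + 10 + 38 = 90.
Column 2: 42 + 20 + (-2) + 24 + 4 = 88.
Column 3: 8 + 36 + 14 + 2 + 30 = 90.
Column 4: 24 + 12 + 40 + 18 + (-4) = 90.
Column 5: 0 + 28 + 6 + 34 + 22 = 90.
Main diagonal: 16 + 20 + 14 + 18 + 22 = 90.
Anti-diagonal: 0 + 12 + 14 + 24 + 38 = 88.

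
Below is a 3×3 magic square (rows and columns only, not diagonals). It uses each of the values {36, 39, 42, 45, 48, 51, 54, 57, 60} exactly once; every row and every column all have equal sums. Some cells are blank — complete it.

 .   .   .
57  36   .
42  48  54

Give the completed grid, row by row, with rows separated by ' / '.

The 9 entries sum to 432, so each line sums to 432/3 = 144.
Row 2 must total 144; the given cells sum to 93, so (2,3) = 51.
Using column 1: 57 + 42 + ? → (1,1) = 144 − 99 = 45.
The remaining cell in column 2 is (1,2) = 144 − 84 = 60.
Column 3: 51 + 54 + ? = 144, so (1,3) = 39.

45 60 39 / 57 36 51 / 42 48 54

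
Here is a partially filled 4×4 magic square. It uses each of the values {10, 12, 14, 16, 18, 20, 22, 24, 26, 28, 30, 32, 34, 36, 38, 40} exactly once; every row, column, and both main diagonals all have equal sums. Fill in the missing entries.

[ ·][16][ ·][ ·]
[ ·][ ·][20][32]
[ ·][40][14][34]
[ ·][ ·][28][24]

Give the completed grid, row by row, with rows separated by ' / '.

36 16 38 10 / 22 26 20 32 / 12 40 14 34 / 30 18 28 24

The 16 entries sum to 400, so each line sums to 400/4 = 100.
Using row 3: 40 + 14 + 34 + ? → (3,1) = 100 − 88 = 12.
Column 3 must total 100; the given cells sum to 62, so (1,3) = 38.
Column 4: 32 + 34 + 24 + ? = 100, so (1,4) = 10.
From anti-diagonal, 100 − (10 + 20 + 40) gives (4,1) = 30.
From row 1, 100 − (16 + 38 + 10) gives (1,1) = 36.
From row 4, 100 − (30 + 28 + 24) gives (4,2) = 18.
Using column 1: 36 + 12 + 30 + ? → (2,1) = 100 − 78 = 22.
From column 2, 100 − (16 + 40 + 18) gives (2,2) = 26.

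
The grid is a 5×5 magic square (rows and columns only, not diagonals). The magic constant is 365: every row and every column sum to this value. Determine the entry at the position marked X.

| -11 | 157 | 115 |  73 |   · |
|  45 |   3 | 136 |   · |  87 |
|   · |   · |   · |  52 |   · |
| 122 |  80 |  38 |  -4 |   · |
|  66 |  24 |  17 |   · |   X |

Row 1 must total 365; the given cells sum to 334, so (1,5) = 31.
Row 2 must total 365; the given cells sum to 271, so (2,4) = 94.
Row 4 needs 365; the known cells sum to 236, so (4,5) = 129.
Using column 1: -11 + 45 + 122 + 66 + ? → (3,1) = 365 − 222 = 143.
Column 2 needs 365; the known cells sum to 264, so (3,2) = 101.
Column 3: 115 + 136 + 38 + 17 + ? = 365, so (3,3) = 59.
The remaining cell in column 4 is (5,4) = 365 − 215 = 150.
The remaining cell in row 3 is (3,5) = 365 − 355 = 10.
Row 5: 66 + 24 + 17 + 150 + ? = 365, so (5,5) = 108.

108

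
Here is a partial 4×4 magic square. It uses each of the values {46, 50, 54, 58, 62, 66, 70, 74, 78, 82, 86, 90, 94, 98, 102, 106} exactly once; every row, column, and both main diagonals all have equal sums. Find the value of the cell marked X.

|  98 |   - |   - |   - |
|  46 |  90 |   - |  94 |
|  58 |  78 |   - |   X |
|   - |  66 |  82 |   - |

106

The 16 entries sum to 1216, so each line sums to 1216/4 = 304.
Using row 2: 46 + 90 + 94 + ? → (2,3) = 304 − 230 = 74.
The remaining cell in column 1 is (4,1) = 304 − 202 = 102.
Column 2 needs 304; the known cells sum to 234, so (1,2) = 70.
Anti-diagonal needs 304; the known cells sum to 254, so (1,4) = 50.
Row 1 must total 304; the given cells sum to 218, so (1,3) = 86.
From row 4, 304 − (102 + 66 + 82) gives (4,4) = 54.
From column 3, 304 − (86 + 74 + 82) gives (3,3) = 62.
Column 4: 50 + 94 + 54 + ? = 304, so (3,4) = 106.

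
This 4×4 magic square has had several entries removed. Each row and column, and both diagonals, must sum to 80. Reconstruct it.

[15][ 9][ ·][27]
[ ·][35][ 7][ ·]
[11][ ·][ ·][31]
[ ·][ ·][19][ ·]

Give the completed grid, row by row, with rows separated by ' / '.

Using row 1: 15 + 9 + 27 + ? → (1,3) = 80 − 51 = 29.
The remaining cell in column 3 is (3,3) = 80 − 55 = 25.
The remaining cell in main diagonal is (4,4) = 80 − 75 = 5.
The remaining cell in row 3 is (3,2) = 80 − 67 = 13.
Column 2 must total 80; the given cells sum to 57, so (4,2) = 23.
The remaining cell in column 4 is (2,4) = 80 − 63 = 17.
Anti-diagonal needs 80; the known cells sum to 47, so (4,1) = 33.
From row 2, 80 − (35 + 7 + 17) gives (2,1) = 21.

15 9 29 27 / 21 35 7 17 / 11 13 25 31 / 33 23 19 5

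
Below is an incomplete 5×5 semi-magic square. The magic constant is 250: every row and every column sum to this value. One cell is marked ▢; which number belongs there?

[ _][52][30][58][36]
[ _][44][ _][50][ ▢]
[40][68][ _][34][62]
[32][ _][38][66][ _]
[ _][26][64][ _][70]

28

Row 1 needs 250; the known cells sum to 176, so (1,1) = 74.
Row 3: 40 + 68 + 34 + 62 + ? = 250, so (3,3) = 46.
Column 2 must total 250; the given cells sum to 190, so (4,2) = 60.
From column 3, 250 − (30 + 46 + 38 + 64) gives (2,3) = 72.
Column 4: 58 + 50 + 34 + 66 + ? = 250, so (5,4) = 42.
From row 4, 250 − (32 + 60 + 38 + 66) gives (4,5) = 54.
Using row 5: 26 + 64 + 42 + 70 + ? → (5,1) = 250 − 202 = 48.
Column 1 must total 250; the given cells sum to 194, so (2,1) = 56.
From column 5, 250 − (36 + 62 + 54 + 70) gives (2,5) = 28.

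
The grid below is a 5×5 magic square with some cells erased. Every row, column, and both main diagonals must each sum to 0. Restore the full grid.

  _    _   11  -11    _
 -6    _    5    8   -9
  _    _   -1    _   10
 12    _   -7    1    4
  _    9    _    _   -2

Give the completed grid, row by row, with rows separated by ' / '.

0 3 11 -11 -3 / -6 2 5 8 -9 / -12 -4 -1 7 10 / 12 -10 -7 1 4 / 6 9 -8 -5 -2

From row 2, 0 − (-6 + 5 + 8 + (-9)) gives (2,2) = 2.
Using row 4: 12 + (-7) + 1 + 4 + ? → (4,2) = 0 − 10 = -10.
Using column 3: 11 + 5 + (-1) + (-7) + ? → (5,3) = 0 − 8 = -8.
Column 5 must total 0; the given cells sum to 3, so (1,5) = -3.
Using main diagonal: 2 + (-1) + 1 + (-2) + ? → (1,1) = 0 − 0 = 0.
Anti-diagonal needs 0; the known cells sum to -6, so (5,1) = 6.
Row 1 must total 0; the given cells sum to -3, so (1,2) = 3.
From row 5, 0 − (6 + 9 + (-8) + (-2)) gives (5,4) = -5.
From column 1, 0 − (0 + (-6) + 12 + 6) gives (3,1) = -12.
Column 2 must total 0; the given cells sum to 4, so (3,2) = -4.
Column 4 must total 0; the given cells sum to -7, so (3,4) = 7.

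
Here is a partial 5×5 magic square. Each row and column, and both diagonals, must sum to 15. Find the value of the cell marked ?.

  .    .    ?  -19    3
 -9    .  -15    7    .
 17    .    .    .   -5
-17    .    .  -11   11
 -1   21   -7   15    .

9

Row 5: -1 + 21 + (-7) + 15 + ? = 15, so (5,5) = -13.
The remaining cell in column 1 is (1,1) = 15 − (-10) = 25.
Using column 4: -19 + 7 + (-11) + 15 + ? → (3,4) = 15 − (-8) = 23.
From column 5, 15 − (3 + (-5) + 11 + (-13)) gives (2,5) = 19.
Row 2 must total 15; the given cells sum to 2, so (2,2) = 13.
Using main diagonal: 25 + 13 + (-11) + (-13) + ? → (3,3) = 15 − 14 = 1.
The remaining cell in anti-diagonal is (4,2) = 15 − 10 = 5.
The remaining cell in row 3 is (3,2) = 15 − 36 = -21.
Row 4 must total 15; the given cells sum to -12, so (4,3) = 27.
Using column 2: 13 + (-21) + 5 + 21 + ? → (1,2) = 15 − 18 = -3.
The remaining cell in column 3 is (1,3) = 15 − 6 = 9.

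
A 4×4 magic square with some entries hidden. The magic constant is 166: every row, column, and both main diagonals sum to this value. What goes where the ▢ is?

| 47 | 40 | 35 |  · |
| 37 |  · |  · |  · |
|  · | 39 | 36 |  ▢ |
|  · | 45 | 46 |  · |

43

The remaining cell in row 1 is (1,4) = 166 − 122 = 44.
Column 2: 40 + 39 + 45 + ? = 166, so (2,2) = 42.
Column 3 must total 166; the given cells sum to 117, so (2,3) = 49.
Main diagonal: 47 + 42 + 36 + ? = 166, so (4,4) = 41.
Anti-diagonal must total 166; the given cells sum to 132, so (4,1) = 34.
From row 2, 166 − (37 + 42 + 49) gives (2,4) = 38.
Column 1 must total 166; the given cells sum to 118, so (3,1) = 48.
Column 4: 44 + 38 + 41 + ? = 166, so (3,4) = 43.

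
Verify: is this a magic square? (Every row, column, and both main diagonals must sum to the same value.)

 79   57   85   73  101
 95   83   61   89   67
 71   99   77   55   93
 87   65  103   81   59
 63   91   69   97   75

Row 1: 79 + 57 + 85 + 73 + 101 = 395.
Row 2: 95 + 83 + 61 + 89 + 67 = 395.
Row 3: 71 + 99 + 77 + 55 + 93 = 395.
Row 4: 87 + 65 + 103 + 81 + 59 = 395.
Row 5: 63 + 91 + 69 + 97 + 75 = 395.
Column 1: 79 + 95 + 71 + 87 + 63 = 395.
Column 2: 57 + 83 + 99 + 65 + 91 = 395.
Column 3: 85 + 61 + 77 + 103 + 69 = 395.
Column 4: 73 + 89 + 55 + 81 + 97 = 395.
Column 5: 101 + 67 + 93 + 59 + 75 = 395.
Main diagonal: 79 + 83 + 77 + 81 + 75 = 395.
Anti-diagonal: 101 + 89 + 77 + 65 + 63 = 395.
All lines sum to 395.

Yes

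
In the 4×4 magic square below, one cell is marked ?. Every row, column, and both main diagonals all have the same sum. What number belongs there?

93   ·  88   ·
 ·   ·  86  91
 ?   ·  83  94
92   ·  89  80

Column 3 is complete and sums to 346; that is the magic constant.
Row 4: 92 + 89 + 80 + ? = 346, so (4,2) = 85.
Column 4 must total 346; the given cells sum to 265, so (1,4) = 81.
From main diagonal, 346 − (93 + 83 + 80) gives (2,2) = 90.
From anti-diagonal, 346 − (81 + 86 + 92) gives (3,2) = 87.
From row 1, 346 − (93 + 88 + 81) gives (1,2) = 84.
The remaining cell in row 2 is (2,1) = 346 − 267 = 79.
Using row 3: 87 + 83 + 94 + ? → (3,1) = 346 − 264 = 82.

82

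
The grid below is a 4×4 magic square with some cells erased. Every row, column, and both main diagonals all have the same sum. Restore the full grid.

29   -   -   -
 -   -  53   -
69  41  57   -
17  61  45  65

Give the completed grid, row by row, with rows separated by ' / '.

Row 4 is already complete: 17 + 61 + 45 + 65 = 188, so that is the magic constant.
Row 3: 69 + 41 + 57 + ? = 188, so (3,4) = 21.
The remaining cell in column 1 is (2,1) = 188 − 115 = 73.
From column 3, 188 − (53 + 57 + 45) gives (1,3) = 33.
Main diagonal must total 188; the given cells sum to 151, so (2,2) = 37.
Anti-diagonal: 53 + 41 + 17 + ? = 188, so (1,4) = 77.
Row 1: 29 + 33 + 77 + ? = 188, so (1,2) = 49.
Row 2: 73 + 37 + 53 + ? = 188, so (2,4) = 25.

29 49 33 77 / 73 37 53 25 / 69 41 57 21 / 17 61 45 65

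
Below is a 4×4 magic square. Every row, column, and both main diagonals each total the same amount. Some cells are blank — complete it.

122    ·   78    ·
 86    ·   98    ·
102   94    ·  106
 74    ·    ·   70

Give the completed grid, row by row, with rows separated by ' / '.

122 66 78 118 / 86 110 98 90 / 102 94 82 106 / 74 114 126 70

Column 1 is already complete: 122 + 86 + 102 + 74 = 384, so that is the magic constant.
Using row 3: 102 + 94 + 106 + ? → (3,3) = 384 − 302 = 82.
Column 3: 78 + 98 + 82 + ? = 384, so (4,3) = 126.
Using main diagonal: 122 + 82 + 70 + ? → (2,2) = 384 − 274 = 110.
Anti-diagonal: 98 + 94 + 74 + ? = 384, so (1,4) = 118.
Row 1 must total 384; the given cells sum to 318, so (1,2) = 66.
Row 2: 86 + 110 + 98 + ? = 384, so (2,4) = 90.
Using row 4: 74 + 126 + 70 + ? → (4,2) = 384 − 270 = 114.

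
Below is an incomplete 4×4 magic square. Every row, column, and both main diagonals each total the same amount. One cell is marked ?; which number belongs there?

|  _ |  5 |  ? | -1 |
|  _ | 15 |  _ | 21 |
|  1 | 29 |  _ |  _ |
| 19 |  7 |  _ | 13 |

Column 2 is complete and sums to 56; that is the magic constant.
Row 4 must total 56; the given cells sum to 39, so (4,3) = 17.
Column 4: -1 + 21 + 13 + ? = 56, so (3,4) = 23.
Anti-diagonal: -1 + 29 + 19 + ? = 56, so (2,3) = 9.
From row 2, 56 − (15 + 9 + 21) gives (2,1) = 11.
Row 3: 1 + 29 + 23 + ? = 56, so (3,3) = 3.
Column 1 needs 56; the known cells sum to 31, so (1,1) = 25.
Column 3 must total 56; the given cells sum to 29, so (1,3) = 27.

27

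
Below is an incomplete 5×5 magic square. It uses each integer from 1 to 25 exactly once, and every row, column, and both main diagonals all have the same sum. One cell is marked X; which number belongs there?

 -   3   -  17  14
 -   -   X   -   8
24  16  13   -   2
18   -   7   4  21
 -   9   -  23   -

19

The entries are 1 through 25, which sum to 325, so each line sums to 325/5 = 65.
The remaining cell in row 3 is (3,4) = 65 − 55 = 10.
Row 4: 18 + 7 + 4 + 21 + ? = 65, so (4,2) = 15.
Column 2: 3 + 16 + 15 + 9 + ? = 65, so (2,2) = 22.
Column 4 needs 65; the known cells sum to 54, so (2,4) = 11.
Column 5 must total 65; the given cells sum to 45, so (5,5) = 20.
Main diagonal: 22 + 13 + 4 + 20 + ? = 65, so (1,1) = 6.
Anti-diagonal needs 65; the known cells sum to 53, so (5,1) = 12.
Row 1 must total 65; the given cells sum to 40, so (1,3) = 25.
Row 5 must total 65; the given cells sum to 64, so (5,3) = 1.
The remaining cell in column 1 is (2,1) = 65 − 60 = 5.
Column 3 needs 65; the known cells sum to 46, so (2,3) = 19.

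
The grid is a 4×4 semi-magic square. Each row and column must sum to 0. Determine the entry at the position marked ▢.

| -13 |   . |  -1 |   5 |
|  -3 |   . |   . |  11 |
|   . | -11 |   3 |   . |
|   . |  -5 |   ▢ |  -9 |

Using row 1: -13 + (-1) + 5 + ? → (1,2) = 0 − (-9) = 9.
From column 2, 0 − (9 + (-11) + (-5)) gives (2,2) = 7.
Column 4 needs 0; the known cells sum to 7, so (3,4) = -7.
Row 2 must total 0; the given cells sum to 15, so (2,3) = -15.
The remaining cell in row 3 is (3,1) = 0 − (-15) = 15.
Column 1 must total 0; the given cells sum to -1, so (4,1) = 1.
Using column 3: -1 + (-15) + 3 + ? → (4,3) = 0 − (-13) = 13.

13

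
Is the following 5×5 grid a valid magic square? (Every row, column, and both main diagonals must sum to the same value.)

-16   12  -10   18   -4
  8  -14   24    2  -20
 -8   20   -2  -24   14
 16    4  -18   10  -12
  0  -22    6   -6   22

Row 1: -16 + 12 + (-10) + 18 + (-4) = 0.
Row 2: 8 + (-14) + 24 + 2 + (-20) = 0.
Row 3: -8 + 20 + (-2) + (-24) + 14 = 0.
Row 4: 16 + 4 + (-18) + 10 + (-12) = 0.
Row 5: 0 + (-22) + 6 + (-6) + 22 = 0.
Column 1: -16 + 8 + (-8) + 16 + 0 = 0.
Column 2: 12 + (-14) + 20 + 4 + (-22) = 0.
Column 3: -10 + 24 + (-2) + (-18) + 6 = 0.
Column 4: 18 + 2 + (-24) + 10 + (-6) = 0.
Column 5: -4 + (-20) + 14 + (-12) + 22 = 0.
Main diagonal: -16 + (-14) + (-2) + 10 + 22 = 0.
Anti-diagonal: -4 + 2 + (-2) + 4 + 0 = 0.
All lines sum to 0.

Yes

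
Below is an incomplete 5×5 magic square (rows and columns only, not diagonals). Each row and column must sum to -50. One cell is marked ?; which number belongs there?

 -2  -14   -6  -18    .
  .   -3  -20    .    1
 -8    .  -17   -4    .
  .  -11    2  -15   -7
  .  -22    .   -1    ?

-13

From row 1, -50 − (-2 + (-14) + (-6) + (-18)) gives (1,5) = -10.
The remaining cell in row 4 is (4,1) = -50 − (-31) = -19.
From column 2, -50 − (-14 + (-3) + (-11) + (-22)) gives (3,2) = 0.
From column 3, -50 − (-6 + (-20) + (-17) + 2) gives (5,3) = -9.
Using column 4: -18 + (-4) + (-15) + (-1) + ? → (2,4) = -50 − (-38) = -12.
The remaining cell in row 2 is (2,1) = -50 − (-34) = -16.
Row 3: -8 + 0 + (-17) + (-4) + ? = -50, so (3,5) = -21.
Column 1 needs -50; the known cells sum to -45, so (5,1) = -5.
Using column 5: -10 + 1 + (-21) + (-7) + ? → (5,5) = -50 − (-37) = -13.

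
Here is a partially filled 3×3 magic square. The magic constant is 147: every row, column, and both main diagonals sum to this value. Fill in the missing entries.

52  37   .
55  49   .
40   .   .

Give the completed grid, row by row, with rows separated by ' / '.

52 37 58 / 55 49 43 / 40 61 46

Row 1: 52 + 37 + ? = 147, so (1,3) = 58.
From row 2, 147 − (55 + 49) gives (2,3) = 43.
Using column 2: 37 + 49 + ? → (3,2) = 147 − 86 = 61.
The remaining cell in column 3 is (3,3) = 147 − 101 = 46.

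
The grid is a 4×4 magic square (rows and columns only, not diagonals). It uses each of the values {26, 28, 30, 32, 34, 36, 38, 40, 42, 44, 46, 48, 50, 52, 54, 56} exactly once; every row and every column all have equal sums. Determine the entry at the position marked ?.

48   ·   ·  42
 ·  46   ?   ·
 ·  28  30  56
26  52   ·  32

The 16 entries sum to 656, so each line sums to 656/4 = 164.
The remaining cell in row 3 is (3,1) = 164 − 114 = 50.
Using row 4: 26 + 52 + 32 + ? → (4,3) = 164 − 110 = 54.
From column 1, 164 − (48 + 50 + 26) gives (2,1) = 40.
The remaining cell in column 2 is (1,2) = 164 − 126 = 38.
Column 4 needs 164; the known cells sum to 130, so (2,4) = 34.
Row 1 needs 164; the known cells sum to 128, so (1,3) = 36.
Row 2: 40 + 46 + 34 + ? = 164, so (2,3) = 44.

44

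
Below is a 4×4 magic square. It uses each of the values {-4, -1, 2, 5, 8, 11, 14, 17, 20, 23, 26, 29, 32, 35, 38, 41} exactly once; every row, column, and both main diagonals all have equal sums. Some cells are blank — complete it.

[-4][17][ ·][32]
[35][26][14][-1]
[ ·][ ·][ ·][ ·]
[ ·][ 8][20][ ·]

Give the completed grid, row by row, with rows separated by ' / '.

-4 17 29 32 / 35 26 14 -1 / 38 23 11 2 / 5 8 20 41

The 16 entries sum to 296, so each line sums to 296/4 = 74.
The remaining cell in row 1 is (1,3) = 74 − 45 = 29.
Using column 2: 17 + 26 + 8 + ? → (3,2) = 74 − 51 = 23.
Column 3 must total 74; the given cells sum to 63, so (3,3) = 11.
Main diagonal needs 74; the known cells sum to 33, so (4,4) = 41.
Anti-diagonal must total 74; the given cells sum to 69, so (4,1) = 5.
Column 1: -4 + 35 + 5 + ? = 74, so (3,1) = 38.
Column 4: 32 + (-1) + 41 + ? = 74, so (3,4) = 2.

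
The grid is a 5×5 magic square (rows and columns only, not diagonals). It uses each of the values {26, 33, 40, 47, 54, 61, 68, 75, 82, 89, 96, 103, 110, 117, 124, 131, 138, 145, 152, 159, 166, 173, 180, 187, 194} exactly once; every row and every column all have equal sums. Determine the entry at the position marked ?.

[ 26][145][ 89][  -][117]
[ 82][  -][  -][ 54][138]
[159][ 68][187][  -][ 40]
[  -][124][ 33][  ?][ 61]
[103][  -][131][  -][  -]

152

The 25 entries sum to 2750, so each line sums to 2750/5 = 550.
Row 1: 26 + 145 + 89 + 117 + ? = 550, so (1,4) = 173.
From row 3, 550 − (159 + 68 + 187 + 40) gives (3,4) = 96.
From column 1, 550 − (26 + 82 + 159 + 103) gives (4,1) = 180.
Column 3 must total 550; the given cells sum to 440, so (2,3) = 110.
Column 5 needs 550; the known cells sum to 356, so (5,5) = 194.
Row 2 needs 550; the known cells sum to 384, so (2,2) = 166.
Row 4 must total 550; the given cells sum to 398, so (4,4) = 152.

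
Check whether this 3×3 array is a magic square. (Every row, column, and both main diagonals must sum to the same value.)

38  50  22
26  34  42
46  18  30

Row 1: 38 + 50 + 22 = 110.
Row 2: 26 + 34 + 42 = 102.
Row 3: 46 + 18 + 30 = 94.
Column 1: 38 + 26 + 46 = 110.
Column 2: 50 + 34 + 18 = 102.
Column 3: 22 + 42 + 30 = 94.
Main diagonal: 38 + 34 + 30 = 102.
Anti-diagonal: 22 + 34 + 46 = 102.

No — row 2 sums to 102 but row 3 sums to 94.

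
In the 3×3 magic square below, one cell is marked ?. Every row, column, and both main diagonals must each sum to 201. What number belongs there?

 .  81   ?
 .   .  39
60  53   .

74

Row 3 must total 201; the given cells sum to 113, so (3,3) = 88.
Column 2 needs 201; the known cells sum to 134, so (2,2) = 67.
Column 3: 39 + 88 + ? = 201, so (1,3) = 74.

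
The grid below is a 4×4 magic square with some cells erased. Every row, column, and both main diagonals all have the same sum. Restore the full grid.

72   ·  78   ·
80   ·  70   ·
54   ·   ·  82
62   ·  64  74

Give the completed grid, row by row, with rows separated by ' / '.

72 58 78 60 / 80 66 70 52 / 54 76 56 82 / 62 68 64 74

Column 1 is already complete: 72 + 80 + 54 + 62 = 268, so that is the magic constant.
Row 4 must total 268; the given cells sum to 200, so (4,2) = 68.
Column 3 must total 268; the given cells sum to 212, so (3,3) = 56.
From main diagonal, 268 − (72 + 56 + 74) gives (2,2) = 66.
The remaining cell in row 2 is (2,4) = 268 − 216 = 52.
From row 3, 268 − (54 + 56 + 82) gives (3,2) = 76.
From column 2, 268 − (66 + 76 + 68) gives (1,2) = 58.
Column 4: 52 + 82 + 74 + ? = 268, so (1,4) = 60.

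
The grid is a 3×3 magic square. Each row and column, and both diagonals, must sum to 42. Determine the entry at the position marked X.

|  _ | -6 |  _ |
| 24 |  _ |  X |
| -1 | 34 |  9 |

4

The remaining cell in column 1 is (1,1) = 42 − 23 = 19.
Column 2 needs 42; the known cells sum to 28, so (2,2) = 14.
The remaining cell in anti-diagonal is (1,3) = 42 − 13 = 29.
Row 2 must total 42; the given cells sum to 38, so (2,3) = 4.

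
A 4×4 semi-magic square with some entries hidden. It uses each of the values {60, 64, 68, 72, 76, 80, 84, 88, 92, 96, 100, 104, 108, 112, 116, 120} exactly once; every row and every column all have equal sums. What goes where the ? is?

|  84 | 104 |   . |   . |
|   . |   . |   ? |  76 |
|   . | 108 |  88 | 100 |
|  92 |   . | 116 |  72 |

The 16 entries sum to 1440, so each line sums to 1440/4 = 360.
Row 3 must total 360; the given cells sum to 296, so (3,1) = 64.
From row 4, 360 − (92 + 116 + 72) gives (4,2) = 80.
From column 1, 360 − (84 + 64 + 92) gives (2,1) = 120.
Column 2 must total 360; the given cells sum to 292, so (2,2) = 68.
Column 4 must total 360; the given cells sum to 248, so (1,4) = 112.
The remaining cell in row 1 is (1,3) = 360 − 300 = 60.
Row 2 needs 360; the known cells sum to 264, so (2,3) = 96.

96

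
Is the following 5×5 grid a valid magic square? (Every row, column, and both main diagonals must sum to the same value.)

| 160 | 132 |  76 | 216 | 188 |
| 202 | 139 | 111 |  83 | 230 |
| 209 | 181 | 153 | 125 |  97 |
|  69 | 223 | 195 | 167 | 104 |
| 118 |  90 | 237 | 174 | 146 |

No — row 4 sums to 758 but column 3 sums to 772.

Row 1: 160 + 132 + 76 + 216 + 188 = 772.
Row 2: 202 + 139 + 111 + 83 + 230 = 765.
Row 3: 209 + 181 + 153 + 125 + 97 = 765.
Row 4: 69 + 223 + 195 + 167 + 104 = 758.
Row 5: 118 + 90 + 237 + 174 + 146 = 765.
Column 1: 160 + 202 + 209 + 69 + 118 = 758.
Column 2: 132 + 139 + 181 + 223 + 90 = 765.
Column 3: 76 + 111 + 153 + 195 + 237 = 772.
Column 4: 216 + 83 + 125 + 167 + 174 = 765.
Column 5: 188 + 230 + 97 + 104 + 146 = 765.
Main diagonal: 160 + 139 + 153 + 167 + 146 = 765.
Anti-diagonal: 188 + 83 + 153 + 223 + 118 = 765.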